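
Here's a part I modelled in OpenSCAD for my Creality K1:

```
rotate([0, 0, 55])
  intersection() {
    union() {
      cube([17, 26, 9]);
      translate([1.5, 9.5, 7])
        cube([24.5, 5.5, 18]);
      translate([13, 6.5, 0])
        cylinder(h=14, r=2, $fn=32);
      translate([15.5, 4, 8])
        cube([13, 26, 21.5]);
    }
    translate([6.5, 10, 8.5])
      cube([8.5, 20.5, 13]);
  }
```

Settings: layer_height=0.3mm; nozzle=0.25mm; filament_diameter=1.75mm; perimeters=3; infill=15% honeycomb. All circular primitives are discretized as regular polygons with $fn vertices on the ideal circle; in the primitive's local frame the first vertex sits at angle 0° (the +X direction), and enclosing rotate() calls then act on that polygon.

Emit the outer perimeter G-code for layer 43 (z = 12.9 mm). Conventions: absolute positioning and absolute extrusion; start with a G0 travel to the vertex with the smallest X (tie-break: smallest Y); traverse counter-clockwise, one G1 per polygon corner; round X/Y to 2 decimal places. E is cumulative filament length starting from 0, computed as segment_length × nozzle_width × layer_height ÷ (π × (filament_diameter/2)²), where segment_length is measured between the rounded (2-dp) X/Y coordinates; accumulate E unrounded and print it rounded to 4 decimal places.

G0 X-8.56 Y13.93 Z12.90
G1 X-4.46 Y11.06 E0.1561
G1 X0.41 Y18.02 E0.4209
G1 X-3.68 Y20.89 E0.5767
G1 X-8.56 Y13.93 E0.8418

At z = 12.9 mm: the cube is absent (z outside [0, 9]); the cube at (1.5, 9.5) is present — its section is the full 24.5×5.5 rectangle; the r=2 cylinder at (13, 6.5) gives a regular 32-gon of circumradius 2 (constant along its height); the 13×26 cube at (15.5, 4) contributes its full rectangle; Taking the union: the regions partially overlap (shared area 57.75 mm²), so overlapping operands fuse into one piece — 2 connected regions; the cube at (6.5, 10) is present — its section is the full 8.5×20.5 rectangle; Taking the intersection: the 8.5×20.5 cube at (6.5, 10) partially overlaps the result so far; clipping to the common part keeps 42.50 mm² — 1 connected region; (whole slice rotated 55° about Z — lengths, areas and connectivity unchanged). The outline is a single polygon with 4 vertices. Extrusion per mm of travel: 0.25 × 0.3 / (π × 0.875²) = 0.031181. Accumulating E over each segment gives final E = 0.8418.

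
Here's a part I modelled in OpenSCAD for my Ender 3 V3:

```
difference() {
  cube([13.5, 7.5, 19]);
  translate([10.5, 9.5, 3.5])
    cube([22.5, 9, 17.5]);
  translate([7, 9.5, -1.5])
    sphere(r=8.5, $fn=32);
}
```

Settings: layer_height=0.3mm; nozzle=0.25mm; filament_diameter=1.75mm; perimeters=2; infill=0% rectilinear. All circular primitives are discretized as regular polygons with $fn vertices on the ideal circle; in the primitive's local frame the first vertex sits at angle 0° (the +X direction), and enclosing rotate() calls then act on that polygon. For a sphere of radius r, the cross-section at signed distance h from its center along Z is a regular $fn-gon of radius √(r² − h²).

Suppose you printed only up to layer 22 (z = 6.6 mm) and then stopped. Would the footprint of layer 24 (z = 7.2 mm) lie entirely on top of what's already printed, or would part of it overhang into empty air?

part overhangs

Compare the two slices. At z = 6.6: the cube (footprint 13.5×7.5) is included at this height (area 101.25 mm²); the cube at (10.5, 9.5) (footprint 22.5×9) is included at this height (area 202.50 mm²); the r=8.5 sphere at (7, 9.5) slices to a regular 32-gon of circumradius 2.577 (√(r²−h²) with h=8.1 from center) (area = (32/2)·2.577²·sin(360°/32) = 20.73 mm²); Taking the first minus the rest: starting from the 13.5×7.5 cube (101.25 mm²), the 22.5×9 cube at (10.5, 9.5) misses the remaining region (no effect); the r=8.5 sphere at (7, 9.5) partially overlaps it — only the 1.25 mm² overlap (of its 20.73 mm²) is removed, clipping the outline — area = 100.00 mm². At z = 7.2: the cube (footprint 13.5×7.5) is included at this height (area 101.25 mm²); the 22.5×9 cube at (10.5, 9.5) contributes its full rectangle (area 202.50 mm²); the sphere at (7, 9.5) is not intersected at this z (|z−center|=8.700 > r=8.5); Subtracting the remaining from the first: starting from the 13.5×7.5 cube (101.25 mm²), the 22.5×9 cube at (10.5, 9.5) misses the remaining region (no effect) — area = 101.25 mm². Checking containment: at z = 7.2 the cross-section extends beyond the z = 6.6 cross-section by about 1.25 mm².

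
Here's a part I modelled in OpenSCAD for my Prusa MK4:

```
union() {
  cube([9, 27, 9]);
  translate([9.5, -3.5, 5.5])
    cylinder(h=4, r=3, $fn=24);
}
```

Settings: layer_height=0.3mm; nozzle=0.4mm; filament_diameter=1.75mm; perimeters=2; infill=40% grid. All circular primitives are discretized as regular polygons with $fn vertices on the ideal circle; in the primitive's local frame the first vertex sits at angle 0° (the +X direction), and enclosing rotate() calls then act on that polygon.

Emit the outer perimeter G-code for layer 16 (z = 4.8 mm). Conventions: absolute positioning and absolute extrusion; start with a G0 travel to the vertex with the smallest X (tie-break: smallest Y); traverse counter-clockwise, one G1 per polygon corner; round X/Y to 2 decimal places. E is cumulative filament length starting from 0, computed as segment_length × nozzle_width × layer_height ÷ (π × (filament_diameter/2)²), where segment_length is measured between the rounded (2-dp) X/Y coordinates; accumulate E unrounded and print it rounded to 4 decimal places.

G0 X0.00 Y0.00 Z4.80
G1 X9.00 Y0.00 E0.4490
G1 X9.00 Y27.00 E1.7960
G1 X0.00 Y27.00 E2.2451
G1 X0.00 Y0.00 E3.5921

At z = 4.8 mm: the cube is present — its section is the full 9×27 rectangle; the cylinder at (9.5, -3.5) does not reach this height (z outside [5.5, 9.5]); Combining (union): only the 9×27 cube is present, so the union is just that shape — 1 connected region. The outline is a single polygon with 4 vertices. Extrusion per mm of travel: 0.4 × 0.3 / (π × 0.875²) = 0.049890. Accumulating E over each segment gives final E = 3.5921.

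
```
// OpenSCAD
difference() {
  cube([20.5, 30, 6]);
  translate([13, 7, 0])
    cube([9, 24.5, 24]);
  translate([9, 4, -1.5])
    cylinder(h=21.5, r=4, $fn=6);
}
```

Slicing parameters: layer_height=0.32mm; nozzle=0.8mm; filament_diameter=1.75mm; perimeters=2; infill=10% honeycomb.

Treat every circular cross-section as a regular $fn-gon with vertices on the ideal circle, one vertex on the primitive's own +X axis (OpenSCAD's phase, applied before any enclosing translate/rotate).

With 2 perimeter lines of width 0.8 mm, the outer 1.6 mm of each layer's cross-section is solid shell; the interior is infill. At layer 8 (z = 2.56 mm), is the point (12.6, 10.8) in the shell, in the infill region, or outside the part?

At z = 2.56 mm: the 20.5×30 cube contributes its full rectangle; the cube at (13, 7) is present — its section is the full 9×24.5 rectangle; the r=4 cylinder at (9, 4) gives a regular 6-gon of circumradius 4 (constant along its height); Taking the first minus the rest: starting from the 20.5×30 cube, the 9×24.5 cube at (13, 7) partially overlaps it — only the 172.50 mm² overlap (of its 220.50 mm²) is removed, clipping the outline; the r=4 cylinder at (9, 4) lies wholly inside it (removes its full 41.57 mm² and its 24.00 mm outline becomes a hole wall) — 1 connected region with 1 hole. Overall, the cross-section is one region with 1 hole. The nearest boundary edge runs (13.00, 30.00)→(13.00, 7.00); distance from the point to it = 0.40 mm. The point is inside the cross-section, 0.40 mm from the nearest boundary — within the 1.6 mm shell band (2 × 0.8).

shell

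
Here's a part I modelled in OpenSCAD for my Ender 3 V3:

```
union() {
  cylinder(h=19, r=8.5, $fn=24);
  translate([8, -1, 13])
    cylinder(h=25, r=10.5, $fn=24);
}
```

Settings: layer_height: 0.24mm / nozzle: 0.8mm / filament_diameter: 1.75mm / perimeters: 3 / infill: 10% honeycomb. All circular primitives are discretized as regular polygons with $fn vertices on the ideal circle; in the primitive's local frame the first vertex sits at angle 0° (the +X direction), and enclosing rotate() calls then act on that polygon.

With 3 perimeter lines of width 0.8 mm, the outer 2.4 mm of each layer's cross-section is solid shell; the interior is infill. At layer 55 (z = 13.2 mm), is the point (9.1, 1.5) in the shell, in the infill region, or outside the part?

infill

At z = 13.2 mm: the r=8.5 cylinder contributes a regular 24-gon of circumradius 8.5; the r=10.5 cylinder at (8, -1) gives a regular 24-gon of circumradius 10.5 (constant along its height); Combining (union): the regions partially overlap (shared area 130.75 mm²), so overlapping operands fuse into one piece — 1 connected region. Overall, the cross-section is a single solid region. The nearest boundary edge runs (10.72, 9.14)→(13.25, 8.09); distance from the point to it = 7.68 mm. The point is inside the cross-section and 7.68 mm from the nearest boundary — more than the 2.4 mm shell width (3 × 0.8), so it's in the infill interior.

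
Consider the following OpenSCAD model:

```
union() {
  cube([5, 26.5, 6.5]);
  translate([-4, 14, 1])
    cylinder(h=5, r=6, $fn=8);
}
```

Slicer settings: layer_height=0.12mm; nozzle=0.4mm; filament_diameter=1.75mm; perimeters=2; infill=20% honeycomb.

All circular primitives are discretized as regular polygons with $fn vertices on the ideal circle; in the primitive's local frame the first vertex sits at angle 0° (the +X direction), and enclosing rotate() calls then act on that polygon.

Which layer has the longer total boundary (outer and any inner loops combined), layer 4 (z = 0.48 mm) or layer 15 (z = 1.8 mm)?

layer 15 (z = 1.8 mm)

Layer 4 (z = 0.48): the cube is present — its section is the full 5×26.5 rectangle (perimeter 63.00 mm); the cylinder at (-4, 14) is absent (z outside [1, 6]); Taking the union: only the 5×26.5 cube is present, so the union is just that shape — boundary = 63.00 mm. So its perimeter = 63.00 mm. Layer 15 (z = 1.8): the 5×26.5 cube contributes its full rectangle (perimeter 63.00 mm); the r=6 cylinder at (-4, 14) contributes a regular 8-gon of circumradius 6 (perimeter = 2·8·6.000·sin(180°/8) = 36.74 mm); Taking the union: the regions partially overlap (shared area 9.54 mm²), so the edge portions inside another operand are dropped and the merged outline is re-measured after clipping — boundary = 81.34 mm. So its perimeter = 81.34 mm. Layer 15 is larger (81.34 vs 63.00 mm).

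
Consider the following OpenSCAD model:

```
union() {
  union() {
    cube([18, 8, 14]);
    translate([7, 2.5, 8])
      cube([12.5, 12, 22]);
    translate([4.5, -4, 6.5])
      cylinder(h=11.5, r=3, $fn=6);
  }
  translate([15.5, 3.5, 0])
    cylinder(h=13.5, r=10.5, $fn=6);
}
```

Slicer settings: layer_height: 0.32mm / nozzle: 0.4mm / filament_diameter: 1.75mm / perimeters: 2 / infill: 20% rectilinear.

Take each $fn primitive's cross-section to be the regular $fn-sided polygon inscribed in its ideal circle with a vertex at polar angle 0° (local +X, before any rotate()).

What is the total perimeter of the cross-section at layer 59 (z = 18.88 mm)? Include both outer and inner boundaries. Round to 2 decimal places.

49.00 mm

At z = 18.88 mm: the cube is not intersected at this z (z outside [0, 14]); the 12.5×12 cube at (7, 2.5) contributes its full rectangle (perimeter 49.00 mm); the cylinder at (4.5, -4) is not intersected at this z (z outside [6.5, 18]); Taking the union: only the 12.5×12 cube at (7, 2.5) is present, so the union is just that shape — boundary = 49.00 mm; the cylinder at (15.5, 3.5) is absent (z outside [0, 13.5]); Merging all regions: only that combined region is present, so the union is just that shape — boundary = 49.00 mm. Overall, the cross-section is a single solid region. Total boundary length (outer) = 49.00 mm.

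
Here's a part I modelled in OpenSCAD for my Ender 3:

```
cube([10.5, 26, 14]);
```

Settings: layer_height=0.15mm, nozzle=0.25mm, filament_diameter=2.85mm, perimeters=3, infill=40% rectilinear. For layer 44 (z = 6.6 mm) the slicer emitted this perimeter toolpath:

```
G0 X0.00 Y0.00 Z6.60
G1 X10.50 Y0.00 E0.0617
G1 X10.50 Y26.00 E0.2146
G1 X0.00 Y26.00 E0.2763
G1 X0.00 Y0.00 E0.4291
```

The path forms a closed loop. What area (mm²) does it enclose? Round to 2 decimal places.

273.00 mm²

Apply the shoelace formula to the sequence of (X, Y) vertices; enclosed area = 273.00 mm².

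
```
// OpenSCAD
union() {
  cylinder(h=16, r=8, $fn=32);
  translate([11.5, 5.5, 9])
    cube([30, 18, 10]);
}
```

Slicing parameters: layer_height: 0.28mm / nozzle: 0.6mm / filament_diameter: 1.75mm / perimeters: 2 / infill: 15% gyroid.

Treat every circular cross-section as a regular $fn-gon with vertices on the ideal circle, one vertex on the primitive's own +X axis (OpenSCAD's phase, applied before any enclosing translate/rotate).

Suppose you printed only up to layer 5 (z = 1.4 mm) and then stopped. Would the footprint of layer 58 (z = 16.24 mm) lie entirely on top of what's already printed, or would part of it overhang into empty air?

Compare the two slices. At z = 1.4: the r=8 cylinder gives a regular 32-gon of circumradius 8 (constant along its height) (area = (32/2)·8.000²·sin(360°/32) = 199.77 mm²); the cube at (11.5, 5.5) is not intersected at this z (z outside [9, 19]); Taking the union: only the r=8 cylinder is present, so the union is just that shape — area = 199.77 mm². At z = 16.24: the cylinder is absent (z outside [0, 16]); the cube at (11.5, 5.5) (footprint 30×18) is included at this height (area 540.00 mm²); Merging all regions: only the 30×18 cube at (11.5, 5.5) is present, so the union is just that shape — area = 540.00 mm². Checking containment: at z = 16.24 the cross-section extends beyond the z = 1.4 cross-section by about 540.00 mm².

part overhangs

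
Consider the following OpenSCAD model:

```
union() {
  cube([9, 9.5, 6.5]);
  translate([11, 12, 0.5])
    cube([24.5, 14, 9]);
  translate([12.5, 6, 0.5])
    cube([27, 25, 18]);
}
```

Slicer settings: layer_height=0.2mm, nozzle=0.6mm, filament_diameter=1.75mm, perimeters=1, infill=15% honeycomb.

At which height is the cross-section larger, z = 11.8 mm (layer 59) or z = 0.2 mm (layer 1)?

layer 59 (z = 11.8 mm)

Layer 59 (z = 11.8): the cube does not reach this height (z outside [0, 6.5]); the cube at (11, 12) is not intersected at this z (z outside [0.5, 9.5]); the 27×25 cube at (12.5, 6) contributes its full rectangle (area 675.00 mm²); Taking the union: only the 27×25 cube at (12.5, 6) is present, so the union is just that shape — area = 675.00 mm². So its area = 675.00 mm². Layer 1 (z = 0.2): the cube (footprint 9×9.5) is included at this height (area 85.50 mm²); the cube at (11, 12) is absent (z outside [0.5, 9.5]); the cube at (12.5, 6) is absent (z outside [0.5, 18.5]); Merging all regions: only the 9×9.5 cube is present, so the union is just that shape — area = 85.50 mm². So its area = 85.50 mm². Layer 59 is larger (675.00 vs 85.50 mm²).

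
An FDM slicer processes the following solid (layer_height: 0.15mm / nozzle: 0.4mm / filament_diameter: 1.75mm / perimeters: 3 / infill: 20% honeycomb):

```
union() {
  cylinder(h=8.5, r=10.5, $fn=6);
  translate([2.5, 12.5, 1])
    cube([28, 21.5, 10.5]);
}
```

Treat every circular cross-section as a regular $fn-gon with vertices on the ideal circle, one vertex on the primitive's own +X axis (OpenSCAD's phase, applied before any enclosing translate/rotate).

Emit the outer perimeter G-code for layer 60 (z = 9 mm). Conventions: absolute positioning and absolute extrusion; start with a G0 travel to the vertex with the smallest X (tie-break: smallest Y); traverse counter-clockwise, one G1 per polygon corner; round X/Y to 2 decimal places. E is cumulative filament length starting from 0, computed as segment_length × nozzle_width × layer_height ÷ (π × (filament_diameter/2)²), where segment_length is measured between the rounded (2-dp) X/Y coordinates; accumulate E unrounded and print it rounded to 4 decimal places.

At z = 9 mm: the cylinder does not reach this height (z outside [0, 8.5]); the cube at (2.5, 12.5) (footprint 28×21.5) is included at this height; Merging all regions: only the 28×21.5 cube at (2.5, 12.5) is present, so the union is just that shape — 1 connected region. The outline is a single polygon with 4 vertices. Extrusion per mm of travel: 0.4 × 0.15 / (π × 0.875²) = 0.024945. Accumulating E over each segment gives final E = 2.4696.

G0 X2.50 Y12.50 Z9.00
G1 X30.50 Y12.50 E0.6985
G1 X30.50 Y34.00 E1.2348
G1 X2.50 Y34.00 E1.9332
G1 X2.50 Y12.50 E2.4696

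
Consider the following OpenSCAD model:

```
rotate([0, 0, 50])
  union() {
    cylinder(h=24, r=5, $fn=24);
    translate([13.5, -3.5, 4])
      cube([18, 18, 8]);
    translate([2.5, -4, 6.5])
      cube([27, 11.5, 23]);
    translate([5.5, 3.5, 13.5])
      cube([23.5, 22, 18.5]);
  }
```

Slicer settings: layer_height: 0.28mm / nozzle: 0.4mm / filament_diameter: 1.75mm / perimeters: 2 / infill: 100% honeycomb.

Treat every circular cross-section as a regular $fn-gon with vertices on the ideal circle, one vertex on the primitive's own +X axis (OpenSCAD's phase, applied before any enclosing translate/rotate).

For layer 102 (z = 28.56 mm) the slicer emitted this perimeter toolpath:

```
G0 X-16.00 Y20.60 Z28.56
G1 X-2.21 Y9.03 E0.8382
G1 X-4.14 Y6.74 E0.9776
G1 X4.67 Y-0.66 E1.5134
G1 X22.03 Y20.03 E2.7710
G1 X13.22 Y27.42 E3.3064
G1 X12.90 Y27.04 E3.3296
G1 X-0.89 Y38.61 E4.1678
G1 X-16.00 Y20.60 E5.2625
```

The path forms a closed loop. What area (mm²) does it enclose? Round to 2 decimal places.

Apply the shoelace formula to the sequence of (X, Y) vertices; enclosed area = 733.72 mm².

733.72 mm²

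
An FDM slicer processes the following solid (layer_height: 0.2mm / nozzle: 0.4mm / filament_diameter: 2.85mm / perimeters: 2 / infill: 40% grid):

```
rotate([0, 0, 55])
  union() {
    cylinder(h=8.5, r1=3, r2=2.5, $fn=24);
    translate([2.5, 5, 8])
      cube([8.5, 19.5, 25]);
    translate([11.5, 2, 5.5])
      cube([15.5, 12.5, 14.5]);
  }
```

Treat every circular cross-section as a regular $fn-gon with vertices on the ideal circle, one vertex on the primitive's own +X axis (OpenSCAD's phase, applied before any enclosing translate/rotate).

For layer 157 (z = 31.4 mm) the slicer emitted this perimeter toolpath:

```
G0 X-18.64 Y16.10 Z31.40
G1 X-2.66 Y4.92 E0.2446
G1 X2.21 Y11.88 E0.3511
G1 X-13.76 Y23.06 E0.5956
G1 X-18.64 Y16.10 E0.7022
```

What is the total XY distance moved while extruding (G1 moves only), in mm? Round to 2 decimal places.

Sum the Euclidean lengths of each G1 segment: total = 55.99 mm.

55.99 mm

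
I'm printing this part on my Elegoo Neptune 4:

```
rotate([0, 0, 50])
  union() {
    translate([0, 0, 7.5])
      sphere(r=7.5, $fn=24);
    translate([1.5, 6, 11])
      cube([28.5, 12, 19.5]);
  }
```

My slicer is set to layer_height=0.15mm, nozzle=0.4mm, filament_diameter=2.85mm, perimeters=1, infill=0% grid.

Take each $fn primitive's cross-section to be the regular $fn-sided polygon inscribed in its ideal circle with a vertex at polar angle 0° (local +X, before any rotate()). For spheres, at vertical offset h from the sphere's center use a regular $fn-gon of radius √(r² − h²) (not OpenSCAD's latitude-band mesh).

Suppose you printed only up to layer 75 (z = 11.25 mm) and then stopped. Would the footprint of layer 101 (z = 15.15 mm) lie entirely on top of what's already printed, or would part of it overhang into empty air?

entirely on top

Compare the two slices. At z = 11.25: the sphere: section is a regular 24-gon, circumradius = √(r²−h²) = √(7.5²−3.75²) = 6.495 (area = (24/2)·6.495²·sin(360°/24) = 131.03 mm²); the cube at (1.5, 6) (footprint 28.5×12) is included at this height (area 342.00 mm²); Combining (union): the regions partially overlap — summed areas 473.03 mm² minus the doubly-counted overlap 0.14 mm² gives 472.88 mm² — area = 472.88 mm²; (rotated 50° about Z; rotation is an isometry so areas/perimeters/island counts are preserved). At z = 15.15: the sphere is not intersected at this z (|z−center|=7.650 > r=7.5); the cube at (1.5, 6) (footprint 28.5×12) is included at this height (area 342.00 mm²); Merging all regions: only the 28.5×12 cube at (1.5, 6) is present, so the union is just that shape — area = 342.00 mm²; (rotated 50° about Z; rotation is an isometry so areas/perimeters/island counts are preserved). Checking containment: the cross-section at z = 15.15 is a subset of the cross-section at z = 11.25.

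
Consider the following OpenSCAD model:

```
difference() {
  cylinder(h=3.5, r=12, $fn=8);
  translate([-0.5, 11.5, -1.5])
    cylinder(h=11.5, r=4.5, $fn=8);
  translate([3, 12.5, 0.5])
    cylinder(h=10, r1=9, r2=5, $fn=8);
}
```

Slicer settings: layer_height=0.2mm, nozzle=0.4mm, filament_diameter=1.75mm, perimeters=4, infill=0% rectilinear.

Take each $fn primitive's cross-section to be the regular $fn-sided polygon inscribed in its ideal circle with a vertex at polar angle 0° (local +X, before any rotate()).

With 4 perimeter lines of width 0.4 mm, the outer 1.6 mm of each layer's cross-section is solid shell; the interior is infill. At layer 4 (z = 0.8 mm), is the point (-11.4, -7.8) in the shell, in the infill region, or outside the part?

outside

At z = 0.8 mm: the r=12 cylinder gives a regular 8-gon of circumradius 12 (constant along its height); the r=4.5 cylinder at (-0.5, 11.5) gives a regular 8-gon of circumradius 4.5 (constant along its height); the cone at (3, 12.5) (r1=9→r2=5) has section circumradius 8.880 here — a regular 8-gon; Subtracting the remaining from the first: starting from the r=12 cylinder, the r=4.5 cylinder at (-0.5, 11.5) partially overlaps it — only the 25.32 mm² overlap (of its 57.28 mm²) is removed, clipping the outline; the cone at (3, 12.5) partially overlaps it — only the 46.37 mm² overlap (of its 223.03 mm²) is removed, clipping the outline — 1 connected region. Overall, the cross-section is a single solid region. The nearest boundary edge runs (-8.49, -8.49)→(-12.00, 0.00); distance from the point to it = 2.43 mm. The point is not inside any of the regions above, so it lies outside the cross-section (2.43 mm from the nearest boundary).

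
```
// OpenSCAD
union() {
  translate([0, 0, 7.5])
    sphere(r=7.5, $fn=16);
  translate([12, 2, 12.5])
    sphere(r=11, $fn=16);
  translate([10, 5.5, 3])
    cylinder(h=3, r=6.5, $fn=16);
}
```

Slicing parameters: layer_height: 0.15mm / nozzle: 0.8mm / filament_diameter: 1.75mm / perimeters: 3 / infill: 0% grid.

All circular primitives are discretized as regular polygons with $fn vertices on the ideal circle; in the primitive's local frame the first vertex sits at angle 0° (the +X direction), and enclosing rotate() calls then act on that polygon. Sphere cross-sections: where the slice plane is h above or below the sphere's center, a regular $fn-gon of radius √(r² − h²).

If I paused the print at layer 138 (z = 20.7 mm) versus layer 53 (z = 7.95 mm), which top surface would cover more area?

Layer 138 (z = 20.7): the sphere does not reach this height (|z−center|=13.200 > r=7.5); the sphere at (12, 2): section is a regular 16-gon, circumradius = √(r²−h²) = √(11²−8.2²) = 7.332 (area = (16/2)·7.332²·sin(360°/16) = 164.58 mm²); the cylinder at (10, 5.5) does not reach this height (z outside [3, 6]); Combining (union): only the r=11 sphere at (12, 2) is present, so the union is just that shape — area = 164.58 mm². So its area = 164.58 mm². Layer 53 (z = 7.95): the r=7.5 sphere contributes a regular 16-gon of circumradius √(7.5²−0.45²) = 7.486 (area = (16/2)·7.486²·sin(360°/16) = 171.59 mm²); the sphere at (12, 2): section is a regular 16-gon, circumradius = √(r²−h²) = √(11²−4.55²) = 10.015 (area = (16/2)·10.015²·sin(360°/16) = 307.06 mm²); the cylinder at (10, 5.5) is absent (z outside [3, 6]); Taking the union: the regions partially overlap — summed areas 478.65 mm² minus the doubly-counted overlap 42.59 mm² gives 436.06 mm² — area = 436.06 mm². So its area = 436.06 mm². Layer 53 is larger (436.06 vs 164.58 mm²).

layer 53 (z = 7.95 mm)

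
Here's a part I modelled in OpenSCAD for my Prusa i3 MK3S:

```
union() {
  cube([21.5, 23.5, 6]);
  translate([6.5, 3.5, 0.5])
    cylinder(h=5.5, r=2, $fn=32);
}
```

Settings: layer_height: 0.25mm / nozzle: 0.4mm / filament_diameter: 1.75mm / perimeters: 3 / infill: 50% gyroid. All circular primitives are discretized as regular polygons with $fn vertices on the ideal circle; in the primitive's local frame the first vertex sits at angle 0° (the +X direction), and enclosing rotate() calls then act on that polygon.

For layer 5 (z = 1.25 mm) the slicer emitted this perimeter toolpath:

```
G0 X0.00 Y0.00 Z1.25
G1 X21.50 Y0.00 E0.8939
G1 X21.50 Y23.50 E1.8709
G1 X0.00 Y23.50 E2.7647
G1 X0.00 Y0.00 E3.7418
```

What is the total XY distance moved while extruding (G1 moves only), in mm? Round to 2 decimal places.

Sum the Euclidean lengths of each G1 segment: total = 90.00 mm.

90.00 mm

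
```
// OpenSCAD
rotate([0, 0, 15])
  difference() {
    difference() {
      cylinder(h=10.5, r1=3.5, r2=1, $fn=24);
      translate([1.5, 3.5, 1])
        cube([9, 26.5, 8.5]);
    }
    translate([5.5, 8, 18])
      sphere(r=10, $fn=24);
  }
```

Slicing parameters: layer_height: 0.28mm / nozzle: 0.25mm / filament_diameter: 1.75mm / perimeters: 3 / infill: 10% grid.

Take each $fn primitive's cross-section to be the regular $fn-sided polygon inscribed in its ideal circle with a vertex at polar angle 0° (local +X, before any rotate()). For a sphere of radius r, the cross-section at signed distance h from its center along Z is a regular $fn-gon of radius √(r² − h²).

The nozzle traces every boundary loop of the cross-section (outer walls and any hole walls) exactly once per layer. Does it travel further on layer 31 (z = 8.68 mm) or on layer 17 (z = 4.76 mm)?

layer 17 (z = 4.76 mm)

Layer 31 (z = 8.68): the cone (r1=3.5→r2=1) has section circumradius 1.433 here — a regular 24-gon (perimeter = 2·24·1.433·sin(180°/24) = 8.98 mm); the cube at (1.5, 3.5) (footprint 9×26.5) is included at this height (perimeter 71.00 mm); Taking the first minus the rest: starting from the cone, the 9×26.5 cube at (1.5, 3.5) misses the remaining region (no effect) — boundary = 8.98 mm; the r=10 sphere at (5.5, 8) slices to a regular 24-gon of circumradius 3.625 (√(r²−h²) with h=9.32 from center) (perimeter = 2·24·3.625·sin(180°/24) = 22.71 mm); After the difference (first − rest): starting from that combined region, the r=10 sphere at (5.5, 8) misses the remaining region (no effect) — boundary = 8.98 mm; (rotated 15° about Z; rotation is an isometry so areas/perimeters/island counts are preserved). So its perimeter = 8.98 mm. Layer 17 (z = 4.76): the cone contributes a regular 24-gon of circumradius 2.367 (interpolated between r1=3.5 and r2=1 at t=0.453) (perimeter = 2·24·2.367·sin(180°/24) = 14.83 mm); the 9×26.5 cube at (1.5, 3.5) contributes its full rectangle (perimeter 71.00 mm); Taking the first minus the rest: starting from the cone, the 9×26.5 cube at (1.5, 3.5) misses the remaining region (no effect) — boundary = 14.83 mm; the sphere at (5.5, 8) is not intersected at this z (|z−center|=13.240 > r=10); After the difference (first − rest): none of the subtracted shapes is present at this height, so the result so far is unchanged — boundary = 14.83 mm; (rotated 15° about Z; rotation is an isometry so areas/perimeters/island counts are preserved). So its perimeter = 14.83 mm. Layer 17 is larger (14.83 vs 8.98 mm).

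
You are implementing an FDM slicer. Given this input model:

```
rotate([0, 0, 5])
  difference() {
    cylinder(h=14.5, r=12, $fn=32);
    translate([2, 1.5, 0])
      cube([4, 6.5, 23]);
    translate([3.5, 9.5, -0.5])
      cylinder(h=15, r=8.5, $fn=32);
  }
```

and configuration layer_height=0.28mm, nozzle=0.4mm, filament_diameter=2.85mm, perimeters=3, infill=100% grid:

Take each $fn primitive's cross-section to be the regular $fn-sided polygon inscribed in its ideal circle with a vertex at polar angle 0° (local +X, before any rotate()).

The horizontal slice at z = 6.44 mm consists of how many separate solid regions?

1

At z = 6.44 mm: the r=12 cylinder contributes a regular 32-gon of circumradius 12; the cube at (2, 1.5) (footprint 4×6.5) is included at this height; the r=8.5 cylinder at (3.5, 9.5) gives a regular 32-gon of circumradius 8.5 (constant along its height); After the difference (first − rest): starting from the r=12 cylinder, the 4×6.5 cube at (2, 1.5) lies wholly inside it (removes its full 26.00 mm² and its 21.00 mm outline becomes a hole wall); the r=8.5 cylinder at (3.5, 9.5) partially overlaps it — only the 99.53 mm² overlap (of its 225.52 mm²) is removed, clipping the outline — 1 connected region; (rotated 5° about Z; rotation is an isometry so areas/perimeters/island counts are preserved). The result has 1 disconnected region.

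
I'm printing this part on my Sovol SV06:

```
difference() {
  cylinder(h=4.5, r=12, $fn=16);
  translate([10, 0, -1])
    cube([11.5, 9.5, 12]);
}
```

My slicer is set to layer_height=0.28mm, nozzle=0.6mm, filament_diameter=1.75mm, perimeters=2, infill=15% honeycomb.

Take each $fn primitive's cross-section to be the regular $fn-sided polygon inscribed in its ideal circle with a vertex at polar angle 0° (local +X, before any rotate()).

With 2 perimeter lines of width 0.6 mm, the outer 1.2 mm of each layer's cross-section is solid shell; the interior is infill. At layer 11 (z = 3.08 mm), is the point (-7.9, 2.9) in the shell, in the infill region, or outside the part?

infill

At z = 3.08 mm: the cylinder: section is a regular 16-gon, circumradius r=12; the cube at (10, 0) is present — its section is the full 11.5×9.5 rectangle; Taking the first minus the rest: starting from the r=12 cylinder, the 11.5×9.5 cube at (10, 0) partially overlaps it — only the 7.97 mm² overlap (of its 109.25 mm²) is removed, clipping the outline — 1 connected region. Overall, the cross-section is a single solid region. The nearest boundary edge runs (-12.00, 0.00)→(-11.09, 4.59); distance from the point to it = 3.46 mm. The point is inside the cross-section and 3.46 mm from the nearest boundary — more than the 1.2 mm shell width (2 × 0.6), so it's in the infill interior.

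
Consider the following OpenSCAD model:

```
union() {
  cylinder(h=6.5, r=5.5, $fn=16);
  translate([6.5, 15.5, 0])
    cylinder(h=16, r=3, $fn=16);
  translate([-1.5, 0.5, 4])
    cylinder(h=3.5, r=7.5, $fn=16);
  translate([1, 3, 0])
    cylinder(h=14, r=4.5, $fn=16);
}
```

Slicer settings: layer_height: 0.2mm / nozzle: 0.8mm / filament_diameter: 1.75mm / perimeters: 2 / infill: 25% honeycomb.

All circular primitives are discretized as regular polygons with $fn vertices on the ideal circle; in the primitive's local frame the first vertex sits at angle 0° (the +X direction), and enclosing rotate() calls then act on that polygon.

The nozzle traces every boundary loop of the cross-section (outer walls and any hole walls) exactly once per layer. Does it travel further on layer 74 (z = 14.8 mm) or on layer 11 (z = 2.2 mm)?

layer 11 (z = 2.2 mm)

Layer 74 (z = 14.8): the cylinder is absent (z outside [0, 6.5]); the cylinder at (6.5, 15.5): section is a regular 16-gon, circumradius r=3 (perimeter = 2·16·3.000·sin(180°/16) = 18.73 mm); the cylinder at (-1.5, 0.5) does not reach this height (z outside [4, 7.5]); the cylinder at (1, 3) does not reach this height (z outside [0, 14]); Merging all regions: only the r=3 cylinder at (6.5, 15.5) is present, so the union is just that shape — boundary = 18.73 mm. So its perimeter = 18.73 mm. Layer 11 (z = 2.2): the cylinder: section is a regular 16-gon, circumradius r=5.5 (perimeter = 2·16·5.500·sin(180°/16) = 34.34 mm); the r=3 cylinder at (6.5, 15.5) contributes a regular 16-gon of circumradius 3 (perimeter = 2·16·3.000·sin(180°/16) = 18.73 mm); the cylinder at (-1.5, 0.5) does not reach this height (z outside [4, 7.5]); the r=4.5 cylinder at (1, 3) contributes a regular 16-gon of circumradius 4.5 (perimeter = 2·16·4.500·sin(180°/16) = 28.09 mm); Combining (union): the regions partially overlap (shared area 45.02 mm²), so the edge portions inside another operand are dropped and the merged outline is re-measured after clipping — boundary = 56.73 mm. So its perimeter = 56.73 mm. Layer 11 is larger (56.73 vs 18.73 mm).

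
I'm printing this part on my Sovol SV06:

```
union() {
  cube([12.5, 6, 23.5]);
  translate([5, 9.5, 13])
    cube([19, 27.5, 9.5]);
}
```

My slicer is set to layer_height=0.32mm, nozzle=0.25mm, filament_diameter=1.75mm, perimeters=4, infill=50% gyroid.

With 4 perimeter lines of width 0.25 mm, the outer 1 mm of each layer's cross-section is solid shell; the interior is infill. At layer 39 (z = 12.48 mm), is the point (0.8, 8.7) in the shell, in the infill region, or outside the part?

At z = 12.48 mm: the cube is present — its section is the full 12.5×6 rectangle; the cube at (5, 9.5) is absent (z outside [13, 22.5]); Combining (union): only the 12.5×6 cube is present, so the union is just that shape — 1 connected region. Overall, the cross-section is a single solid region. The nearest boundary edge runs (12.50, 6.00)→(0.00, 6.00); distance from the point to it = 2.70 mm. The point is not inside any of the regions above, so it lies outside the cross-section (2.70 mm from the nearest boundary).

outside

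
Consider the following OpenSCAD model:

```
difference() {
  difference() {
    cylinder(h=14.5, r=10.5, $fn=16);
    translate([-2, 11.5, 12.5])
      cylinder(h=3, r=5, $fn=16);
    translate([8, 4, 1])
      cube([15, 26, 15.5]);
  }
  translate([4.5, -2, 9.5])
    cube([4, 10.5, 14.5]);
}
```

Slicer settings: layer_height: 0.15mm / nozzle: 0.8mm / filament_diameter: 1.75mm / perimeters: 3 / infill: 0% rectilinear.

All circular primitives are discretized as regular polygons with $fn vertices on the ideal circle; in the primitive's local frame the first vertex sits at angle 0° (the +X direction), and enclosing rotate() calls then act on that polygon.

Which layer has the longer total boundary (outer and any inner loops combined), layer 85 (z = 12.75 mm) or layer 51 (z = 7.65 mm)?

layer 85 (z = 12.75 mm)

Layer 85 (z = 12.75): the cylinder: section is a regular 16-gon, circumradius r=10.5 (perimeter = 2·16·10.500·sin(180°/16) = 65.55 mm); the cylinder at (-2, 11.5): section is a regular 16-gon, circumradius r=5 (perimeter = 2·16·5.000·sin(180°/16) = 31.21 mm); the 15×26 cube at (8, 4) contributes its full rectangle (perimeter 82.00 mm); Subtracting the remaining from the first: starting from the r=10.5 cylinder, the r=5 cylinder at (-2, 11.5) partially overlaps it — only the 22.30 mm² overlap (of its 76.54 mm²) is removed, clipping the outline; the 15×26 cube at (8, 4) partially overlaps it — only the 2.20 mm² overlap (of its 390.00 mm²) is removed, clipping the outline — boundary = 68.41 mm; the cube at (4.5, -2) is present — its section is the full 4×10.5 rectangle (perimeter 29.00 mm); After the difference (first − rest): starting from the result so far, the 4×10.5 cube at (4.5, -2) partially overlaps it — only the 38.02 mm² overlap (of its 42.00 mm²) is removed, clipping the outline — boundary = 84.19 mm. So its perimeter = 84.19 mm. Layer 51 (z = 7.65): the cylinder: section is a regular 16-gon, circumradius r=10.5 (perimeter = 2·16·10.500·sin(180°/16) = 65.55 mm); the cylinder at (-2, 11.5) does not reach this height (z outside [12.5, 15.5]); the cube at (8, 4) is present — its section is the full 15×26 rectangle (perimeter 82.00 mm); Taking the first minus the rest: starting from the r=10.5 cylinder, the 15×26 cube at (8, 4) partially overlaps it — only the 2.20 mm² overlap (of its 390.00 mm²) is removed, clipping the outline — boundary = 66.74 mm; the cube at (4.5, -2) does not reach this height (z outside [9.5, 24]); Taking the first minus the rest: none of the subtracted shapes is present at this height, so the result so far is unchanged — boundary = 66.74 mm. So its perimeter = 66.74 mm. Layer 85 is larger (84.19 vs 66.74 mm).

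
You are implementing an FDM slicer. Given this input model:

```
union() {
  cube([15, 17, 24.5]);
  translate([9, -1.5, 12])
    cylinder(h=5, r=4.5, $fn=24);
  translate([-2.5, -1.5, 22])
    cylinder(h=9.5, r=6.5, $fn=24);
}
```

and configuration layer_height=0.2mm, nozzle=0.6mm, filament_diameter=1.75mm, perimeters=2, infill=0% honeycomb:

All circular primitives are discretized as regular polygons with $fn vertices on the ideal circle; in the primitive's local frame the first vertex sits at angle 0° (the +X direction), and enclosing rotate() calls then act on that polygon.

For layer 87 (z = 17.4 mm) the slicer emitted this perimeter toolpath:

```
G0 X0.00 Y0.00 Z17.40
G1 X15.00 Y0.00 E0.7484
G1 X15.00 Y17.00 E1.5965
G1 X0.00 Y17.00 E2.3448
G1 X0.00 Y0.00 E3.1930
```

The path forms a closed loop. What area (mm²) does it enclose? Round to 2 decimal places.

Apply the shoelace formula to the sequence of (X, Y) vertices; enclosed area = 255.00 mm².

255.00 mm²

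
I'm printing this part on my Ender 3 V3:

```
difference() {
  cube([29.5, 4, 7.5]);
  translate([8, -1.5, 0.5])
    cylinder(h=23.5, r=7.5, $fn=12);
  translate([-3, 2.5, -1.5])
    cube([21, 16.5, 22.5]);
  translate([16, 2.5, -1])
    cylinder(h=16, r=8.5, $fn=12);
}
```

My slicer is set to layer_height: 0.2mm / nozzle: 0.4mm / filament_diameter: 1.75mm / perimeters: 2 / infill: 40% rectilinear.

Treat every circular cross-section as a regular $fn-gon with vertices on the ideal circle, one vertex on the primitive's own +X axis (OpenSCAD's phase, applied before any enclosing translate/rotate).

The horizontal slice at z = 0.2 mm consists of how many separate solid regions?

At z = 0.2 mm: the 29.5×4 cube contributes its full rectangle; the cylinder at (8, -1.5) does not reach this height (z outside [0.5, 24]); the cube at (-3, 2.5) (footprint 21×16.5) is included at this height; the r=8.5 cylinder at (16, 2.5) gives a regular 12-gon of circumradius 8.5 (constant along its height); Subtracting the remaining from the first: starting from the 29.5×4 cube, the 21×16.5 cube at (-3, 2.5) partially overlaps it — only the 27.00 mm² overlap (of its 346.50 mm²) is removed, clipping the outline; the r=8.5 cylinder at (16, 2.5) partially overlaps it — only the 50.27 mm² overlap (of its 216.75 mm²) is removed, clipping the outline — 2 connected regions. The result has 2 disconnected regions.

2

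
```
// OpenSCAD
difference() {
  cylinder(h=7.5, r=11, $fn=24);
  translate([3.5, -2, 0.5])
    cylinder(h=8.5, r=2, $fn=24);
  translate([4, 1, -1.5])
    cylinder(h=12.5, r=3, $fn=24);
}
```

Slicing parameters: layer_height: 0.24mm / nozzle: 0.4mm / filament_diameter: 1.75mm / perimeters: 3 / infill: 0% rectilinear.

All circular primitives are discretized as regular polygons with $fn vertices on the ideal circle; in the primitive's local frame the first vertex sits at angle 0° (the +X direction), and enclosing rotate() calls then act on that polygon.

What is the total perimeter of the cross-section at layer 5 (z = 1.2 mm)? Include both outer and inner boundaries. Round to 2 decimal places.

At z = 1.2 mm: the r=11 cylinder gives a regular 24-gon of circumradius 11 (constant along its height) (perimeter = 2·24·11.000·sin(180°/24) = 68.92 mm); the r=2 cylinder at (3.5, -2) gives a regular 24-gon of circumradius 2 (constant along its height) (perimeter = 2·24·2.000·sin(180°/24) = 12.53 mm); the r=3 cylinder at (4, 1) gives a regular 24-gon of circumradius 3 (constant along its height) (perimeter = 2·24·3.000·sin(180°/24) = 18.80 mm); Subtracting the remaining from the first: starting from the r=11 cylinder, the r=2 cylinder at (3.5, -2) lies wholly inside it (removes its full 12.42 mm² and its 12.53 mm outline becomes a hole wall); the r=3 cylinder at (4, 1) partially overlaps it — only the 22.85 mm² overlap (of its 27.95 mm²) is removed, clipping the outline — boundary (outer + 1 inner loop) = 91.39 mm. Overall, the cross-section is one region with 1 hole. Total boundary length (outer + inner) = 91.39 mm.

91.39 mm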